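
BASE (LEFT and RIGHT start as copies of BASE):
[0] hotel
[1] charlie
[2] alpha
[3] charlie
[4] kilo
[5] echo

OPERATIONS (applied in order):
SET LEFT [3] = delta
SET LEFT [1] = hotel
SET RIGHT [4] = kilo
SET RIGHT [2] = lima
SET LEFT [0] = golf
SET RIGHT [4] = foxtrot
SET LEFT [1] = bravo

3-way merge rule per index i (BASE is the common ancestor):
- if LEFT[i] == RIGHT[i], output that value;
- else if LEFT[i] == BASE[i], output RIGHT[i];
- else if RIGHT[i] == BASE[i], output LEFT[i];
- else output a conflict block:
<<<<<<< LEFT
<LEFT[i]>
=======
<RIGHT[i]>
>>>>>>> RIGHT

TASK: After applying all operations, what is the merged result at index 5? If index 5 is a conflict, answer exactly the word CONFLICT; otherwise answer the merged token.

Final LEFT:  [golf, bravo, alpha, delta, kilo, echo]
Final RIGHT: [hotel, charlie, lima, charlie, foxtrot, echo]
i=0: L=golf, R=hotel=BASE -> take LEFT -> golf
i=1: L=bravo, R=charlie=BASE -> take LEFT -> bravo
i=2: L=alpha=BASE, R=lima -> take RIGHT -> lima
i=3: L=delta, R=charlie=BASE -> take LEFT -> delta
i=4: L=kilo=BASE, R=foxtrot -> take RIGHT -> foxtrot
i=5: L=echo R=echo -> agree -> echo
Index 5 -> echo

Answer: echo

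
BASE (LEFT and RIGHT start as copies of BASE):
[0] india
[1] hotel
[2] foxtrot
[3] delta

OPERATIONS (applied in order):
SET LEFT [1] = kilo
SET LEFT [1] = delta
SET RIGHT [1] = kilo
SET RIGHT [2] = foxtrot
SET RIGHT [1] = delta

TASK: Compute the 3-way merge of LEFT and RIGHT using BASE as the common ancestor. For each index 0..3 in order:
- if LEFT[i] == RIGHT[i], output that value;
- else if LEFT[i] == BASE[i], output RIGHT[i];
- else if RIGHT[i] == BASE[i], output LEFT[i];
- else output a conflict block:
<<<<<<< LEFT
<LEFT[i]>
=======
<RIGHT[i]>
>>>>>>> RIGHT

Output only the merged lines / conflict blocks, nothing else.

Answer: india
delta
foxtrot
delta

Derivation:
Final LEFT:  [india, delta, foxtrot, delta]
Final RIGHT: [india, delta, foxtrot, delta]
i=0: L=india R=india -> agree -> india
i=1: L=delta R=delta -> agree -> delta
i=2: L=foxtrot R=foxtrot -> agree -> foxtrot
i=3: L=delta R=delta -> agree -> delta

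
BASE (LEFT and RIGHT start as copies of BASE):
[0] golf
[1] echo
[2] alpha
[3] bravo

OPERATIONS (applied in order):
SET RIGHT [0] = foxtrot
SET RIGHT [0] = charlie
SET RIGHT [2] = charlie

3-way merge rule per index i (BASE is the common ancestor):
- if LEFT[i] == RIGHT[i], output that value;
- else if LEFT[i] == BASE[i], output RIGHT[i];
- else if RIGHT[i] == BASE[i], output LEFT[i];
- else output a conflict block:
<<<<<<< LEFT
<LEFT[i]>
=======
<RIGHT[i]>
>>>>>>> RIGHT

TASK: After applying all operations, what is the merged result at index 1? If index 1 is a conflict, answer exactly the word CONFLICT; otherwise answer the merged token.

Final LEFT:  [golf, echo, alpha, bravo]
Final RIGHT: [charlie, echo, charlie, bravo]
i=0: L=golf=BASE, R=charlie -> take RIGHT -> charlie
i=1: L=echo R=echo -> agree -> echo
i=2: L=alpha=BASE, R=charlie -> take RIGHT -> charlie
i=3: L=bravo R=bravo -> agree -> bravo
Index 1 -> echo

Answer: echo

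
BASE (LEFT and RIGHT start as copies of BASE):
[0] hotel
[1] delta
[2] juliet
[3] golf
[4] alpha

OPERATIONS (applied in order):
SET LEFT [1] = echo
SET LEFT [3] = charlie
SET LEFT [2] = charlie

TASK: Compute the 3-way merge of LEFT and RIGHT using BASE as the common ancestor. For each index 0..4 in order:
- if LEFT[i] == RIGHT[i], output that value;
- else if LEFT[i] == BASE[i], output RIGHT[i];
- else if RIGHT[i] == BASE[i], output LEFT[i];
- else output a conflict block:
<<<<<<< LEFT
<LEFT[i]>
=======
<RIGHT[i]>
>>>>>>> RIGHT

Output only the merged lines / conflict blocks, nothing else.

Answer: hotel
echo
charlie
charlie
alpha

Derivation:
Final LEFT:  [hotel, echo, charlie, charlie, alpha]
Final RIGHT: [hotel, delta, juliet, golf, alpha]
i=0: L=hotel R=hotel -> agree -> hotel
i=1: L=echo, R=delta=BASE -> take LEFT -> echo
i=2: L=charlie, R=juliet=BASE -> take LEFT -> charlie
i=3: L=charlie, R=golf=BASE -> take LEFT -> charlie
i=4: L=alpha R=alpha -> agree -> alpha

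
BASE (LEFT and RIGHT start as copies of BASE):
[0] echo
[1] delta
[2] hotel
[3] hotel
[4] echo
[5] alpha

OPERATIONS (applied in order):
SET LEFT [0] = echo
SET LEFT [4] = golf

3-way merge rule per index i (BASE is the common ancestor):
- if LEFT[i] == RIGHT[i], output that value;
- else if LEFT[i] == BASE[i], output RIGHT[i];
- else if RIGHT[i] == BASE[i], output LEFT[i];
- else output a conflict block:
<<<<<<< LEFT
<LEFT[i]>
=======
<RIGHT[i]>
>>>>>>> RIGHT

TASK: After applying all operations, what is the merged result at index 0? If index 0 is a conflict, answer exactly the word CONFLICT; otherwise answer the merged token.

Answer: echo

Derivation:
Final LEFT:  [echo, delta, hotel, hotel, golf, alpha]
Final RIGHT: [echo, delta, hotel, hotel, echo, alpha]
i=0: L=echo R=echo -> agree -> echo
i=1: L=delta R=delta -> agree -> delta
i=2: L=hotel R=hotel -> agree -> hotel
i=3: L=hotel R=hotel -> agree -> hotel
i=4: L=golf, R=echo=BASE -> take LEFT -> golf
i=5: L=alpha R=alpha -> agree -> alpha
Index 0 -> echo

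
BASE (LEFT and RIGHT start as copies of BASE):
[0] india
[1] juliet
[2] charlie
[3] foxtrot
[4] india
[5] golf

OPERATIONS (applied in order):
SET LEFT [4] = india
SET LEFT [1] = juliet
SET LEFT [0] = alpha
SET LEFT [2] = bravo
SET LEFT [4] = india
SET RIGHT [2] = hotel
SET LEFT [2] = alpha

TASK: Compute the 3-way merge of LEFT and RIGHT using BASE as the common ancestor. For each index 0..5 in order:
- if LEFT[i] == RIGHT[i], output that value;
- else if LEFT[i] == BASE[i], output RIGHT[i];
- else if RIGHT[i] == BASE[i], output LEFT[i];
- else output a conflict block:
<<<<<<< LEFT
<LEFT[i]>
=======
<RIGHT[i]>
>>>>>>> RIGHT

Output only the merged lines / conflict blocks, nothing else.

Answer: alpha
juliet
<<<<<<< LEFT
alpha
=======
hotel
>>>>>>> RIGHT
foxtrot
india
golf

Derivation:
Final LEFT:  [alpha, juliet, alpha, foxtrot, india, golf]
Final RIGHT: [india, juliet, hotel, foxtrot, india, golf]
i=0: L=alpha, R=india=BASE -> take LEFT -> alpha
i=1: L=juliet R=juliet -> agree -> juliet
i=2: BASE=charlie L=alpha R=hotel all differ -> CONFLICT
i=3: L=foxtrot R=foxtrot -> agree -> foxtrot
i=4: L=india R=india -> agree -> india
i=5: L=golf R=golf -> agree -> golf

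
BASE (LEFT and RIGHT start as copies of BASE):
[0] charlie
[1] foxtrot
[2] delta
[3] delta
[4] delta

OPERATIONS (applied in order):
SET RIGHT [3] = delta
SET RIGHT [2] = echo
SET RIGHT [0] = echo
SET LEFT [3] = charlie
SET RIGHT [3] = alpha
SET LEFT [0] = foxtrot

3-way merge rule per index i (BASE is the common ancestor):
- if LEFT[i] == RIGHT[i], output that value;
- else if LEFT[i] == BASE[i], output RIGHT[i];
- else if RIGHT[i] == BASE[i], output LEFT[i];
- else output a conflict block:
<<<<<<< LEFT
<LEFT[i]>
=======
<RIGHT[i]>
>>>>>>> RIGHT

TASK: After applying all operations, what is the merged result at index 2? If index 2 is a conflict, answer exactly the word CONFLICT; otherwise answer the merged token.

Final LEFT:  [foxtrot, foxtrot, delta, charlie, delta]
Final RIGHT: [echo, foxtrot, echo, alpha, delta]
i=0: BASE=charlie L=foxtrot R=echo all differ -> CONFLICT
i=1: L=foxtrot R=foxtrot -> agree -> foxtrot
i=2: L=delta=BASE, R=echo -> take RIGHT -> echo
i=3: BASE=delta L=charlie R=alpha all differ -> CONFLICT
i=4: L=delta R=delta -> agree -> delta
Index 2 -> echo

Answer: echo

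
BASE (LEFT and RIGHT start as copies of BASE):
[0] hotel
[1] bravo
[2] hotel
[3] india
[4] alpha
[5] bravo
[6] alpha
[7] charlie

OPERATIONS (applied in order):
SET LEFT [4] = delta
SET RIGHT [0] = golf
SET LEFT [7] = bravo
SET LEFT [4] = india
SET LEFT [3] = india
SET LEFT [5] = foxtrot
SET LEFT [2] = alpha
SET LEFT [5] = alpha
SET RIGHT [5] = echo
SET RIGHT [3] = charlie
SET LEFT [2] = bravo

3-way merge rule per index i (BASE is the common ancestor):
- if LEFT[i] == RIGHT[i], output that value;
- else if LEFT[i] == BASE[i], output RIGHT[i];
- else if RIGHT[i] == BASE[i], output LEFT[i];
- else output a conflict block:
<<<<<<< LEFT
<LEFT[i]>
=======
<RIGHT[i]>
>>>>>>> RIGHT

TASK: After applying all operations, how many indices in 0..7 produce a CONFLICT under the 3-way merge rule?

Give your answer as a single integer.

Answer: 1

Derivation:
Final LEFT:  [hotel, bravo, bravo, india, india, alpha, alpha, bravo]
Final RIGHT: [golf, bravo, hotel, charlie, alpha, echo, alpha, charlie]
i=0: L=hotel=BASE, R=golf -> take RIGHT -> golf
i=1: L=bravo R=bravo -> agree -> bravo
i=2: L=bravo, R=hotel=BASE -> take LEFT -> bravo
i=3: L=india=BASE, R=charlie -> take RIGHT -> charlie
i=4: L=india, R=alpha=BASE -> take LEFT -> india
i=5: BASE=bravo L=alpha R=echo all differ -> CONFLICT
i=6: L=alpha R=alpha -> agree -> alpha
i=7: L=bravo, R=charlie=BASE -> take LEFT -> bravo
Conflict count: 1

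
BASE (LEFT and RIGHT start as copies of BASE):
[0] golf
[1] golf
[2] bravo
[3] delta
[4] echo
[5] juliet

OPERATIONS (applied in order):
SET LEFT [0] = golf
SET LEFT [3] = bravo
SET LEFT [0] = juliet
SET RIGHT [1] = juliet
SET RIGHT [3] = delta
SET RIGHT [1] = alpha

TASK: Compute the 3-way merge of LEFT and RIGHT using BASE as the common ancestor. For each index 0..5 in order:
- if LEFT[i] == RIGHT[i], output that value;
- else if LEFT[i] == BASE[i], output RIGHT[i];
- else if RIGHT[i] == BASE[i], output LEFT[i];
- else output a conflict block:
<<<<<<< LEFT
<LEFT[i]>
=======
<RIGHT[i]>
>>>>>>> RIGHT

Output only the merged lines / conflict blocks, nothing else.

Final LEFT:  [juliet, golf, bravo, bravo, echo, juliet]
Final RIGHT: [golf, alpha, bravo, delta, echo, juliet]
i=0: L=juliet, R=golf=BASE -> take LEFT -> juliet
i=1: L=golf=BASE, R=alpha -> take RIGHT -> alpha
i=2: L=bravo R=bravo -> agree -> bravo
i=3: L=bravo, R=delta=BASE -> take LEFT -> bravo
i=4: L=echo R=echo -> agree -> echo
i=5: L=juliet R=juliet -> agree -> juliet

Answer: juliet
alpha
bravo
bravo
echo
juliet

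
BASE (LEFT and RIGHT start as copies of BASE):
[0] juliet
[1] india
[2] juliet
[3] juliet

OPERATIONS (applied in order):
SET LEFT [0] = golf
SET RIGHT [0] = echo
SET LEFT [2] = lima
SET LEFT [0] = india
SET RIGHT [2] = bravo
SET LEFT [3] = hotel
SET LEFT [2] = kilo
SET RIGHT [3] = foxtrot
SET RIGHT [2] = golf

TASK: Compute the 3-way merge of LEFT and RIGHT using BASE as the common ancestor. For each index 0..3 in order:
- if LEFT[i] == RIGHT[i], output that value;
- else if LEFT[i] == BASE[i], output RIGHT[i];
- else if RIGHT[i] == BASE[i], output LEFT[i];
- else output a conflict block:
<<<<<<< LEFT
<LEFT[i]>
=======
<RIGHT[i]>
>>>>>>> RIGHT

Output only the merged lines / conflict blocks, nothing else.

Final LEFT:  [india, india, kilo, hotel]
Final RIGHT: [echo, india, golf, foxtrot]
i=0: BASE=juliet L=india R=echo all differ -> CONFLICT
i=1: L=india R=india -> agree -> india
i=2: BASE=juliet L=kilo R=golf all differ -> CONFLICT
i=3: BASE=juliet L=hotel R=foxtrot all differ -> CONFLICT

Answer: <<<<<<< LEFT
india
=======
echo
>>>>>>> RIGHT
india
<<<<<<< LEFT
kilo
=======
golf
>>>>>>> RIGHT
<<<<<<< LEFT
hotel
=======
foxtrot
>>>>>>> RIGHT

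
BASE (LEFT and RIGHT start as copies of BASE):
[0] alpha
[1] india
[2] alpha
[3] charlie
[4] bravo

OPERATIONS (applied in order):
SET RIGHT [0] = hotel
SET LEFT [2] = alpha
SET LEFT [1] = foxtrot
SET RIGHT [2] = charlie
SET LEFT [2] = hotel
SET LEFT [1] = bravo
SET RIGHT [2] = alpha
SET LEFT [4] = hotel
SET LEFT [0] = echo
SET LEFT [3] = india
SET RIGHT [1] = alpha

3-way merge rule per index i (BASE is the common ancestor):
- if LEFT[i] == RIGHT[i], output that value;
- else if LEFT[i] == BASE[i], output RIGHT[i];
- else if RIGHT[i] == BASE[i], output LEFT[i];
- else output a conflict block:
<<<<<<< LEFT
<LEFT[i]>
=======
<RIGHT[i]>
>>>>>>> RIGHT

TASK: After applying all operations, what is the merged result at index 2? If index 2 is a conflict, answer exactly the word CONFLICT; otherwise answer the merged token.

Final LEFT:  [echo, bravo, hotel, india, hotel]
Final RIGHT: [hotel, alpha, alpha, charlie, bravo]
i=0: BASE=alpha L=echo R=hotel all differ -> CONFLICT
i=1: BASE=india L=bravo R=alpha all differ -> CONFLICT
i=2: L=hotel, R=alpha=BASE -> take LEFT -> hotel
i=3: L=india, R=charlie=BASE -> take LEFT -> india
i=4: L=hotel, R=bravo=BASE -> take LEFT -> hotel
Index 2 -> hotel

Answer: hotel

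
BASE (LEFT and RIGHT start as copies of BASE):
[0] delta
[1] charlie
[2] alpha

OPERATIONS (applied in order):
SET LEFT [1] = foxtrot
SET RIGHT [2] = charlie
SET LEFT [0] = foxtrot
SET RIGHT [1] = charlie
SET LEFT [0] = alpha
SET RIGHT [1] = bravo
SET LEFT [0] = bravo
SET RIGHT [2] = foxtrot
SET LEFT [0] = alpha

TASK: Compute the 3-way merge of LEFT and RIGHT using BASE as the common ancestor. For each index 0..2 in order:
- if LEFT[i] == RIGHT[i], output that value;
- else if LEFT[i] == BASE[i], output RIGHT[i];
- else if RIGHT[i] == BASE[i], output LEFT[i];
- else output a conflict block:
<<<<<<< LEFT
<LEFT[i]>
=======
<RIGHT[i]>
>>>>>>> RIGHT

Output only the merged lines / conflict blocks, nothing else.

Answer: alpha
<<<<<<< LEFT
foxtrot
=======
bravo
>>>>>>> RIGHT
foxtrot

Derivation:
Final LEFT:  [alpha, foxtrot, alpha]
Final RIGHT: [delta, bravo, foxtrot]
i=0: L=alpha, R=delta=BASE -> take LEFT -> alpha
i=1: BASE=charlie L=foxtrot R=bravo all differ -> CONFLICT
i=2: L=alpha=BASE, R=foxtrot -> take RIGHT -> foxtrot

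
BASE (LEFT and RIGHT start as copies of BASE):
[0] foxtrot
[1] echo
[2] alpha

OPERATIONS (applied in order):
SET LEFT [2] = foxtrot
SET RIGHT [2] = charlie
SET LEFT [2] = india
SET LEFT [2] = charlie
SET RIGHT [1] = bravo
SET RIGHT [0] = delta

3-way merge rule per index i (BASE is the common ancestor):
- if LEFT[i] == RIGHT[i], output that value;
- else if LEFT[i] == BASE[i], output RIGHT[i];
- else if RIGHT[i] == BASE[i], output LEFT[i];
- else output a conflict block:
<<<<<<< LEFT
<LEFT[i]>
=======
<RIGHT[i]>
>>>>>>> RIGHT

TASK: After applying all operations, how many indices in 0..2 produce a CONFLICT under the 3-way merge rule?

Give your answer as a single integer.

Answer: 0

Derivation:
Final LEFT:  [foxtrot, echo, charlie]
Final RIGHT: [delta, bravo, charlie]
i=0: L=foxtrot=BASE, R=delta -> take RIGHT -> delta
i=1: L=echo=BASE, R=bravo -> take RIGHT -> bravo
i=2: L=charlie R=charlie -> agree -> charlie
Conflict count: 0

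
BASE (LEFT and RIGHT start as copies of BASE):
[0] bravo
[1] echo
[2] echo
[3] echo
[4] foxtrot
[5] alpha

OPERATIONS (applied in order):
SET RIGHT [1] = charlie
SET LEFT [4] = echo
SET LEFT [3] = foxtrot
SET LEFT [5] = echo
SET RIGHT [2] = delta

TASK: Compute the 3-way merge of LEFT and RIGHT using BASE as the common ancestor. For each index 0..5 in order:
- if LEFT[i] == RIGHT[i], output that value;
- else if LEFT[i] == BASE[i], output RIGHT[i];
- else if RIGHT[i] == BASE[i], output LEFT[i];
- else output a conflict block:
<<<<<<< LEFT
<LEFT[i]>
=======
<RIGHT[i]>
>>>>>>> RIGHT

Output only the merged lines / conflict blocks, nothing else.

Answer: bravo
charlie
delta
foxtrot
echo
echo

Derivation:
Final LEFT:  [bravo, echo, echo, foxtrot, echo, echo]
Final RIGHT: [bravo, charlie, delta, echo, foxtrot, alpha]
i=0: L=bravo R=bravo -> agree -> bravo
i=1: L=echo=BASE, R=charlie -> take RIGHT -> charlie
i=2: L=echo=BASE, R=delta -> take RIGHT -> delta
i=3: L=foxtrot, R=echo=BASE -> take LEFT -> foxtrot
i=4: L=echo, R=foxtrot=BASE -> take LEFT -> echo
i=5: L=echo, R=alpha=BASE -> take LEFT -> echo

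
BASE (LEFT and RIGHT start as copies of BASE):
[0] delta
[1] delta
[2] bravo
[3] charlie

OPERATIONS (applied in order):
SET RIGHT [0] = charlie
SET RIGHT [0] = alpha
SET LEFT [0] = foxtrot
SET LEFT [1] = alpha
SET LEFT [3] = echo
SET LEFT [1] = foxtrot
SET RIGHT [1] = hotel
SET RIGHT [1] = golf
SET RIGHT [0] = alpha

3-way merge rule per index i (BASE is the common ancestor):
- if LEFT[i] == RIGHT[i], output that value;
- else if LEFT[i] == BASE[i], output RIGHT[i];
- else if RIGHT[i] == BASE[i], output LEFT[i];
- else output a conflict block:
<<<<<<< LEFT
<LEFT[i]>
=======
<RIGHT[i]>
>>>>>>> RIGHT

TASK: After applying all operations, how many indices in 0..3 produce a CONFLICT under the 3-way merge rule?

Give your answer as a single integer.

Final LEFT:  [foxtrot, foxtrot, bravo, echo]
Final RIGHT: [alpha, golf, bravo, charlie]
i=0: BASE=delta L=foxtrot R=alpha all differ -> CONFLICT
i=1: BASE=delta L=foxtrot R=golf all differ -> CONFLICT
i=2: L=bravo R=bravo -> agree -> bravo
i=3: L=echo, R=charlie=BASE -> take LEFT -> echo
Conflict count: 2

Answer: 2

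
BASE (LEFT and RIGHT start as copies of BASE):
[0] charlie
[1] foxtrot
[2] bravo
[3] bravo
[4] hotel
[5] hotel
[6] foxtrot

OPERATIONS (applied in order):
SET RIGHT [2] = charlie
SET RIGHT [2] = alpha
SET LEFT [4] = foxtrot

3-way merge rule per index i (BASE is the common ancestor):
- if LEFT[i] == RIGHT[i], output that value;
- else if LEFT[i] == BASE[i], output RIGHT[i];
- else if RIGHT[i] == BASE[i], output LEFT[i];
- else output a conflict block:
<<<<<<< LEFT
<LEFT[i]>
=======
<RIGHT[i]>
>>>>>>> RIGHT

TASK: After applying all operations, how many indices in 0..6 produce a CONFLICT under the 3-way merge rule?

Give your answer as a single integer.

Answer: 0

Derivation:
Final LEFT:  [charlie, foxtrot, bravo, bravo, foxtrot, hotel, foxtrot]
Final RIGHT: [charlie, foxtrot, alpha, bravo, hotel, hotel, foxtrot]
i=0: L=charlie R=charlie -> agree -> charlie
i=1: L=foxtrot R=foxtrot -> agree -> foxtrot
i=2: L=bravo=BASE, R=alpha -> take RIGHT -> alpha
i=3: L=bravo R=bravo -> agree -> bravo
i=4: L=foxtrot, R=hotel=BASE -> take LEFT -> foxtrot
i=5: L=hotel R=hotel -> agree -> hotel
i=6: L=foxtrot R=foxtrot -> agree -> foxtrot
Conflict count: 0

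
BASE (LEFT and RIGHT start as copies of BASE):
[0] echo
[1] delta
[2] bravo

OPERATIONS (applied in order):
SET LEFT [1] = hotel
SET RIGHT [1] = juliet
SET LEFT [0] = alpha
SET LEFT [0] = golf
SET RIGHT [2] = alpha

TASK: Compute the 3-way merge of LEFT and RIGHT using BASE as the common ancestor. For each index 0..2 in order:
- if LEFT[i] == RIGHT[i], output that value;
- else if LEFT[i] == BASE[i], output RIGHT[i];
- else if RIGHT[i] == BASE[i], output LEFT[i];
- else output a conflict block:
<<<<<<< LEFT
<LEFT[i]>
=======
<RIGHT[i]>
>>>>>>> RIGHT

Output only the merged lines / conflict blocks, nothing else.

Answer: golf
<<<<<<< LEFT
hotel
=======
juliet
>>>>>>> RIGHT
alpha

Derivation:
Final LEFT:  [golf, hotel, bravo]
Final RIGHT: [echo, juliet, alpha]
i=0: L=golf, R=echo=BASE -> take LEFT -> golf
i=1: BASE=delta L=hotel R=juliet all differ -> CONFLICT
i=2: L=bravo=BASE, R=alpha -> take RIGHT -> alpha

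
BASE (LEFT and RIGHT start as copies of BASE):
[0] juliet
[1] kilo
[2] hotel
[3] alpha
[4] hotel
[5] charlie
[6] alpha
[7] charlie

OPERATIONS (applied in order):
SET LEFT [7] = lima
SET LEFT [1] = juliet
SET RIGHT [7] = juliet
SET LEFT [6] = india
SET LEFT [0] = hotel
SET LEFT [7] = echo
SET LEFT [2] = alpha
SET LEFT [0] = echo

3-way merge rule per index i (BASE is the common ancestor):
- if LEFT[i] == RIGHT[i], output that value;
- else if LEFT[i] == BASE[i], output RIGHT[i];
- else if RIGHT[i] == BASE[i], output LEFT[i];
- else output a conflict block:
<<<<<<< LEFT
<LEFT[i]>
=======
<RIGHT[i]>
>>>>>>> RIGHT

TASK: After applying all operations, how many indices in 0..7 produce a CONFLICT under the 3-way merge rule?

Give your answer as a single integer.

Answer: 1

Derivation:
Final LEFT:  [echo, juliet, alpha, alpha, hotel, charlie, india, echo]
Final RIGHT: [juliet, kilo, hotel, alpha, hotel, charlie, alpha, juliet]
i=0: L=echo, R=juliet=BASE -> take LEFT -> echo
i=1: L=juliet, R=kilo=BASE -> take LEFT -> juliet
i=2: L=alpha, R=hotel=BASE -> take LEFT -> alpha
i=3: L=alpha R=alpha -> agree -> alpha
i=4: L=hotel R=hotel -> agree -> hotel
i=5: L=charlie R=charlie -> agree -> charlie
i=6: L=india, R=alpha=BASE -> take LEFT -> india
i=7: BASE=charlie L=echo R=juliet all differ -> CONFLICT
Conflict count: 1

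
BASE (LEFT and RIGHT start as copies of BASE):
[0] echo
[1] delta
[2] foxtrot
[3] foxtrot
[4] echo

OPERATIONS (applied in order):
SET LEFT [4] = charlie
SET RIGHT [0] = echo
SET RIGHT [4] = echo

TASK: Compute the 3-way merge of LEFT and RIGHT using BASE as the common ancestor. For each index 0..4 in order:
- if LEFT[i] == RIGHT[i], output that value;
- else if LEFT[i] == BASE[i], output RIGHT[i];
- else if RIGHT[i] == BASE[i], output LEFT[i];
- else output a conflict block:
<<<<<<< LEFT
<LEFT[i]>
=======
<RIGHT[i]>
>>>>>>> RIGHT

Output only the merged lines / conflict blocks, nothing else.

Final LEFT:  [echo, delta, foxtrot, foxtrot, charlie]
Final RIGHT: [echo, delta, foxtrot, foxtrot, echo]
i=0: L=echo R=echo -> agree -> echo
i=1: L=delta R=delta -> agree -> delta
i=2: L=foxtrot R=foxtrot -> agree -> foxtrot
i=3: L=foxtrot R=foxtrot -> agree -> foxtrot
i=4: L=charlie, R=echo=BASE -> take LEFT -> charlie

Answer: echo
delta
foxtrot
foxtrot
charlie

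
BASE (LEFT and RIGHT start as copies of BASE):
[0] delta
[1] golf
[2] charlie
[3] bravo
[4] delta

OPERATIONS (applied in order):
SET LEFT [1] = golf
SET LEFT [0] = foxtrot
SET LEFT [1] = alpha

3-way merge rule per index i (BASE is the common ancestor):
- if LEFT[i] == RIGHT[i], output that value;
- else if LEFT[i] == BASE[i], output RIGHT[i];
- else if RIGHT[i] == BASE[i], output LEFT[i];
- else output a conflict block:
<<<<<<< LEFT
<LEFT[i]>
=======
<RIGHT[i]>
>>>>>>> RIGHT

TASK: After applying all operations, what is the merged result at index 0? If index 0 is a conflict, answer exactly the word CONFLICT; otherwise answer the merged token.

Final LEFT:  [foxtrot, alpha, charlie, bravo, delta]
Final RIGHT: [delta, golf, charlie, bravo, delta]
i=0: L=foxtrot, R=delta=BASE -> take LEFT -> foxtrot
i=1: L=alpha, R=golf=BASE -> take LEFT -> alpha
i=2: L=charlie R=charlie -> agree -> charlie
i=3: L=bravo R=bravo -> agree -> bravo
i=4: L=delta R=delta -> agree -> delta
Index 0 -> foxtrot

Answer: foxtrot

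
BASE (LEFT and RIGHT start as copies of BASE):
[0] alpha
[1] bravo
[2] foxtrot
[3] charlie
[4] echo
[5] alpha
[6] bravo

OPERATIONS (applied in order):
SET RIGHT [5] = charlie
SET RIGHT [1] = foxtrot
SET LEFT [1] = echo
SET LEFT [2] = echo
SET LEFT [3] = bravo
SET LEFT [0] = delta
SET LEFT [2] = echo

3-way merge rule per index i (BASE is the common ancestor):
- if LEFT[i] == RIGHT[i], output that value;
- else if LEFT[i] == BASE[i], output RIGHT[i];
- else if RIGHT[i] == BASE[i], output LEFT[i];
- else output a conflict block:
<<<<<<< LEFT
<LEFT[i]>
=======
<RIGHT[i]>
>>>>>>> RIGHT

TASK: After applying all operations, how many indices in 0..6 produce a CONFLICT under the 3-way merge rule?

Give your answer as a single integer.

Final LEFT:  [delta, echo, echo, bravo, echo, alpha, bravo]
Final RIGHT: [alpha, foxtrot, foxtrot, charlie, echo, charlie, bravo]
i=0: L=delta, R=alpha=BASE -> take LEFT -> delta
i=1: BASE=bravo L=echo R=foxtrot all differ -> CONFLICT
i=2: L=echo, R=foxtrot=BASE -> take LEFT -> echo
i=3: L=bravo, R=charlie=BASE -> take LEFT -> bravo
i=4: L=echo R=echo -> agree -> echo
i=5: L=alpha=BASE, R=charlie -> take RIGHT -> charlie
i=6: L=bravo R=bravo -> agree -> bravo
Conflict count: 1

Answer: 1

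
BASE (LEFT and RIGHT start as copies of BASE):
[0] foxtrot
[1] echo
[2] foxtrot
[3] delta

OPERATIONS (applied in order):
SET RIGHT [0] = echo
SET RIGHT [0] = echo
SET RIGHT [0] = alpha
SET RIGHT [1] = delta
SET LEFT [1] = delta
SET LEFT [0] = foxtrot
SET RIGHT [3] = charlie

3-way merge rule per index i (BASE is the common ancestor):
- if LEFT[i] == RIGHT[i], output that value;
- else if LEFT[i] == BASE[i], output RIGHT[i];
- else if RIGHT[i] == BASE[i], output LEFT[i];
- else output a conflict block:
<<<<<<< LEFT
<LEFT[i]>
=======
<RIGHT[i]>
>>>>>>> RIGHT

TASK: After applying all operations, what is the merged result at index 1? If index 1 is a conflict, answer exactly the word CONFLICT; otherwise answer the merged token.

Answer: delta

Derivation:
Final LEFT:  [foxtrot, delta, foxtrot, delta]
Final RIGHT: [alpha, delta, foxtrot, charlie]
i=0: L=foxtrot=BASE, R=alpha -> take RIGHT -> alpha
i=1: L=delta R=delta -> agree -> delta
i=2: L=foxtrot R=foxtrot -> agree -> foxtrot
i=3: L=delta=BASE, R=charlie -> take RIGHT -> charlie
Index 1 -> delta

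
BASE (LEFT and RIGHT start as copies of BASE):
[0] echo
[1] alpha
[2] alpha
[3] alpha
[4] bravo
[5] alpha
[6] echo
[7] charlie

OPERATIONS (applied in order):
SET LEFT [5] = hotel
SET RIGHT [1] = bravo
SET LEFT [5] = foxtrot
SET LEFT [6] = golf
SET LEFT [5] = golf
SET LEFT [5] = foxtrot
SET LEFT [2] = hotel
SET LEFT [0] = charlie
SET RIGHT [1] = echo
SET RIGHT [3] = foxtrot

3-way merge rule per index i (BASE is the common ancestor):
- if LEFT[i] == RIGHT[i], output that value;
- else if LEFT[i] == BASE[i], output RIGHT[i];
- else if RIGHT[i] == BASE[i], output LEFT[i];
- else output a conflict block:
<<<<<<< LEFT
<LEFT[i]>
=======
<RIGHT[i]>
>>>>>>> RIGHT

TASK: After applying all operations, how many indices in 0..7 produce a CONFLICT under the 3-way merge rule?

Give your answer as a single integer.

Answer: 0

Derivation:
Final LEFT:  [charlie, alpha, hotel, alpha, bravo, foxtrot, golf, charlie]
Final RIGHT: [echo, echo, alpha, foxtrot, bravo, alpha, echo, charlie]
i=0: L=charlie, R=echo=BASE -> take LEFT -> charlie
i=1: L=alpha=BASE, R=echo -> take RIGHT -> echo
i=2: L=hotel, R=alpha=BASE -> take LEFT -> hotel
i=3: L=alpha=BASE, R=foxtrot -> take RIGHT -> foxtrot
i=4: L=bravo R=bravo -> agree -> bravo
i=5: L=foxtrot, R=alpha=BASE -> take LEFT -> foxtrot
i=6: L=golf, R=echo=BASE -> take LEFT -> golf
i=7: L=charlie R=charlie -> agree -> charlie
Conflict count: 0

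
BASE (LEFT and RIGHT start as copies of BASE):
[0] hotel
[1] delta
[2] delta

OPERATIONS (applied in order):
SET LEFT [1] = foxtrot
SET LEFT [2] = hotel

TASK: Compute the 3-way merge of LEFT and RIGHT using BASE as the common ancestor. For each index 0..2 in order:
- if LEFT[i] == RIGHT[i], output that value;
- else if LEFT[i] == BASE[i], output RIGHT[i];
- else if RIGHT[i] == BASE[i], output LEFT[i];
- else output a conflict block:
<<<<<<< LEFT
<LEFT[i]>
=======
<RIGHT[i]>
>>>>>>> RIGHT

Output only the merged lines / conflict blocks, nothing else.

Final LEFT:  [hotel, foxtrot, hotel]
Final RIGHT: [hotel, delta, delta]
i=0: L=hotel R=hotel -> agree -> hotel
i=1: L=foxtrot, R=delta=BASE -> take LEFT -> foxtrot
i=2: L=hotel, R=delta=BASE -> take LEFT -> hotel

Answer: hotel
foxtrot
hotel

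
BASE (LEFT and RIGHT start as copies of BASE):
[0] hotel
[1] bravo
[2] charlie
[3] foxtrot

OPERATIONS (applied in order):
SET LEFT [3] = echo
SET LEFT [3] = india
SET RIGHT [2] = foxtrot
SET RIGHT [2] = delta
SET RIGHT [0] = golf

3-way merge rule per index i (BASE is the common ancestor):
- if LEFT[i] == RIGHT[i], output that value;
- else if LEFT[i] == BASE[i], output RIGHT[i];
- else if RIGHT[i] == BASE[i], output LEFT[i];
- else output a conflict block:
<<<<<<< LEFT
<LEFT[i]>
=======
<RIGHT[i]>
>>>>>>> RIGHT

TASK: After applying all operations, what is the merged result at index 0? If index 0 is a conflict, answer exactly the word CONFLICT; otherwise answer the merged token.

Final LEFT:  [hotel, bravo, charlie, india]
Final RIGHT: [golf, bravo, delta, foxtrot]
i=0: L=hotel=BASE, R=golf -> take RIGHT -> golf
i=1: L=bravo R=bravo -> agree -> bravo
i=2: L=charlie=BASE, R=delta -> take RIGHT -> delta
i=3: L=india, R=foxtrot=BASE -> take LEFT -> india
Index 0 -> golf

Answer: golf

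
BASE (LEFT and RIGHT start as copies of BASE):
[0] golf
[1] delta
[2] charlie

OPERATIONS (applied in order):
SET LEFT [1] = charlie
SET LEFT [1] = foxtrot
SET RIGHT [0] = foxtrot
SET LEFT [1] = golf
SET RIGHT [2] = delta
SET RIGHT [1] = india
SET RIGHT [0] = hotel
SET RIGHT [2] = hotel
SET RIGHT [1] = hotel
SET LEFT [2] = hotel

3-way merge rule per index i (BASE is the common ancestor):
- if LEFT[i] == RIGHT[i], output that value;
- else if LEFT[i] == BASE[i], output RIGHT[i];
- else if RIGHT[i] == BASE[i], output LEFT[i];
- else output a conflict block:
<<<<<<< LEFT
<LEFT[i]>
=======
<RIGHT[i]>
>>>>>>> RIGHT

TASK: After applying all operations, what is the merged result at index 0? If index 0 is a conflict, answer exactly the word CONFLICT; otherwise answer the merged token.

Answer: hotel

Derivation:
Final LEFT:  [golf, golf, hotel]
Final RIGHT: [hotel, hotel, hotel]
i=0: L=golf=BASE, R=hotel -> take RIGHT -> hotel
i=1: BASE=delta L=golf R=hotel all differ -> CONFLICT
i=2: L=hotel R=hotel -> agree -> hotel
Index 0 -> hotel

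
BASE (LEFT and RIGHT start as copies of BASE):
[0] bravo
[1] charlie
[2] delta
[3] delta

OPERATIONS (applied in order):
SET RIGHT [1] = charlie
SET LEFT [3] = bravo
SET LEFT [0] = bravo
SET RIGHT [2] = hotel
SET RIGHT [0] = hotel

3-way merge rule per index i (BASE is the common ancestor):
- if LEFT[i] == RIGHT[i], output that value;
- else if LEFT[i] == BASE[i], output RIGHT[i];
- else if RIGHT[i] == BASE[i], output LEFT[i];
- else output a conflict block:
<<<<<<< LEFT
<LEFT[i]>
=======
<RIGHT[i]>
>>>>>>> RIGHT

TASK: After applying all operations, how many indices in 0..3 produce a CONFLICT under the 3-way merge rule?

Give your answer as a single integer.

Final LEFT:  [bravo, charlie, delta, bravo]
Final RIGHT: [hotel, charlie, hotel, delta]
i=0: L=bravo=BASE, R=hotel -> take RIGHT -> hotel
i=1: L=charlie R=charlie -> agree -> charlie
i=2: L=delta=BASE, R=hotel -> take RIGHT -> hotel
i=3: L=bravo, R=delta=BASE -> take LEFT -> bravo
Conflict count: 0

Answer: 0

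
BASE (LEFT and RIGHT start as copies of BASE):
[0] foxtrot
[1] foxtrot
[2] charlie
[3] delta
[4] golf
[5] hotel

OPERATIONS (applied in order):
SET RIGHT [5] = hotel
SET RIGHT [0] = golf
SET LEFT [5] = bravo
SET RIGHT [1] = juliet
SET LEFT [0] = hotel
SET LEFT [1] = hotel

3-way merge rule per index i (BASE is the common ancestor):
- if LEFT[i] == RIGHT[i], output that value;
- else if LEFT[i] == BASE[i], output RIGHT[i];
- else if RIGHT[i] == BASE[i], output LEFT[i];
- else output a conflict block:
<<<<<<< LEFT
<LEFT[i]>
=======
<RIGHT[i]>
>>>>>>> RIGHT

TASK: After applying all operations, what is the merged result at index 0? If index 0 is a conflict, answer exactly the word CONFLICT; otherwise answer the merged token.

Answer: CONFLICT

Derivation:
Final LEFT:  [hotel, hotel, charlie, delta, golf, bravo]
Final RIGHT: [golf, juliet, charlie, delta, golf, hotel]
i=0: BASE=foxtrot L=hotel R=golf all differ -> CONFLICT
i=1: BASE=foxtrot L=hotel R=juliet all differ -> CONFLICT
i=2: L=charlie R=charlie -> agree -> charlie
i=3: L=delta R=delta -> agree -> delta
i=4: L=golf R=golf -> agree -> golf
i=5: L=bravo, R=hotel=BASE -> take LEFT -> bravo
Index 0 -> CONFLICT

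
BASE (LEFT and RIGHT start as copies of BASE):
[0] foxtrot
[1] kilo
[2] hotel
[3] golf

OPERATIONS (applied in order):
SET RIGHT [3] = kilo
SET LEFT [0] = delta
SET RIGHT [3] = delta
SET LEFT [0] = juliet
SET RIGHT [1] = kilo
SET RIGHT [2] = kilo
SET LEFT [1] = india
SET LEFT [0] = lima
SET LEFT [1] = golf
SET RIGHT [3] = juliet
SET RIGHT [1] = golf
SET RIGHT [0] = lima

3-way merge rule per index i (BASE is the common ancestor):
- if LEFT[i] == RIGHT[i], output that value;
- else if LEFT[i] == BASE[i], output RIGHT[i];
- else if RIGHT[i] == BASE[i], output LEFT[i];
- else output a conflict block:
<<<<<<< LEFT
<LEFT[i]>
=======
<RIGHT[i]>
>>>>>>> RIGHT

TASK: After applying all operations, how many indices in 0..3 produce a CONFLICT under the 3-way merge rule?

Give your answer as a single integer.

Final LEFT:  [lima, golf, hotel, golf]
Final RIGHT: [lima, golf, kilo, juliet]
i=0: L=lima R=lima -> agree -> lima
i=1: L=golf R=golf -> agree -> golf
i=2: L=hotel=BASE, R=kilo -> take RIGHT -> kilo
i=3: L=golf=BASE, R=juliet -> take RIGHT -> juliet
Conflict count: 0

Answer: 0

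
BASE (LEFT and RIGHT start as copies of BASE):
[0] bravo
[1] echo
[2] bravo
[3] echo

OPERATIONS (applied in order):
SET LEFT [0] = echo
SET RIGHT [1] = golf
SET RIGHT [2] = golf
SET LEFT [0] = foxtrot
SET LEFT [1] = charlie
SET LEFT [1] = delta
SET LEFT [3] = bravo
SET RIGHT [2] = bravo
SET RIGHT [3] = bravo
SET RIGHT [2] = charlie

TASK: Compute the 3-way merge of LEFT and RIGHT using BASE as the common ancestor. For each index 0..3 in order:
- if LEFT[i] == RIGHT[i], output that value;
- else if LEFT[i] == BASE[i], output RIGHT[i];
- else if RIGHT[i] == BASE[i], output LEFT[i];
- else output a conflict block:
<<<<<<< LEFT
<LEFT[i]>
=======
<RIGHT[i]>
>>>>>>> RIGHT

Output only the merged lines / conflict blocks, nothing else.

Answer: foxtrot
<<<<<<< LEFT
delta
=======
golf
>>>>>>> RIGHT
charlie
bravo

Derivation:
Final LEFT:  [foxtrot, delta, bravo, bravo]
Final RIGHT: [bravo, golf, charlie, bravo]
i=0: L=foxtrot, R=bravo=BASE -> take LEFT -> foxtrot
i=1: BASE=echo L=delta R=golf all differ -> CONFLICT
i=2: L=bravo=BASE, R=charlie -> take RIGHT -> charlie
i=3: L=bravo R=bravo -> agree -> bravo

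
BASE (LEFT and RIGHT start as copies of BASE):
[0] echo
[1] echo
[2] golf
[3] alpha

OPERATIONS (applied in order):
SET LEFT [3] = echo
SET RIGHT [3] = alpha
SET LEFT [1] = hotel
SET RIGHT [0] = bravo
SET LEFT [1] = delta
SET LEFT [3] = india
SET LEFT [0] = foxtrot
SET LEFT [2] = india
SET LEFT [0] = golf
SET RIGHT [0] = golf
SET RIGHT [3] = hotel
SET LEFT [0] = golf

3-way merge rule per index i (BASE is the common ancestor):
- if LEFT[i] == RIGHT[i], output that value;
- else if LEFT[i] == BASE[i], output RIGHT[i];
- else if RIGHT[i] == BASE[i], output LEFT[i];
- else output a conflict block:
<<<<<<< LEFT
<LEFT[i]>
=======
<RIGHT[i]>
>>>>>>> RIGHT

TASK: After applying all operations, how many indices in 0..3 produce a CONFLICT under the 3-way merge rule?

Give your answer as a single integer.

Answer: 1

Derivation:
Final LEFT:  [golf, delta, india, india]
Final RIGHT: [golf, echo, golf, hotel]
i=0: L=golf R=golf -> agree -> golf
i=1: L=delta, R=echo=BASE -> take LEFT -> delta
i=2: L=india, R=golf=BASE -> take LEFT -> india
i=3: BASE=alpha L=india R=hotel all differ -> CONFLICT
Conflict count: 1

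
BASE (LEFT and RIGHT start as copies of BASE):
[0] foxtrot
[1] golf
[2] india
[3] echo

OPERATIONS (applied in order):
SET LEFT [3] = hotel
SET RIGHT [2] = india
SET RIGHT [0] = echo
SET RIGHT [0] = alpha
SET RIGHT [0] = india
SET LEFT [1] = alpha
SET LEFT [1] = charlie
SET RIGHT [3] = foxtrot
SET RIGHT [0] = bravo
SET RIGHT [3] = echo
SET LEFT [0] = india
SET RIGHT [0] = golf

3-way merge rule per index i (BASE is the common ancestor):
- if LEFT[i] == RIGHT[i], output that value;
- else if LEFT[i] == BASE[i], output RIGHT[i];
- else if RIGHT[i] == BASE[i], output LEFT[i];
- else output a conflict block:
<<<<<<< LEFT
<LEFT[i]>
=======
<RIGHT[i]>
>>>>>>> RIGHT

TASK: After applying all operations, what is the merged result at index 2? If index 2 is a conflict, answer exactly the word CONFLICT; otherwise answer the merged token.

Final LEFT:  [india, charlie, india, hotel]
Final RIGHT: [golf, golf, india, echo]
i=0: BASE=foxtrot L=india R=golf all differ -> CONFLICT
i=1: L=charlie, R=golf=BASE -> take LEFT -> charlie
i=2: L=india R=india -> agree -> india
i=3: L=hotel, R=echo=BASE -> take LEFT -> hotel
Index 2 -> india

Answer: india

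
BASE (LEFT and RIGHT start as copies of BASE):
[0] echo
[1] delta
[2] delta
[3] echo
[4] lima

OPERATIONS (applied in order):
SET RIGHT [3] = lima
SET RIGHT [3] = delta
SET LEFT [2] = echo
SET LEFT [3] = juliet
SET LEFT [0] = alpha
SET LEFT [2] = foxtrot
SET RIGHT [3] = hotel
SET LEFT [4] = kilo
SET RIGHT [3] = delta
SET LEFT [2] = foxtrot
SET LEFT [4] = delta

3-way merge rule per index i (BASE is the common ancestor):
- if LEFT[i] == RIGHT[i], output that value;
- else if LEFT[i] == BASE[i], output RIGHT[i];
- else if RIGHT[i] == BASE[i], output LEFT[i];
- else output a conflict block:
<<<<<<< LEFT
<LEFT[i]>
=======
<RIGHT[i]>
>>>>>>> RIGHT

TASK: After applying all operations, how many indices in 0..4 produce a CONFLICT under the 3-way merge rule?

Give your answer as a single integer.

Answer: 1

Derivation:
Final LEFT:  [alpha, delta, foxtrot, juliet, delta]
Final RIGHT: [echo, delta, delta, delta, lima]
i=0: L=alpha, R=echo=BASE -> take LEFT -> alpha
i=1: L=delta R=delta -> agree -> delta
i=2: L=foxtrot, R=delta=BASE -> take LEFT -> foxtrot
i=3: BASE=echo L=juliet R=delta all differ -> CONFLICT
i=4: L=delta, R=lima=BASE -> take LEFT -> delta
Conflict count: 1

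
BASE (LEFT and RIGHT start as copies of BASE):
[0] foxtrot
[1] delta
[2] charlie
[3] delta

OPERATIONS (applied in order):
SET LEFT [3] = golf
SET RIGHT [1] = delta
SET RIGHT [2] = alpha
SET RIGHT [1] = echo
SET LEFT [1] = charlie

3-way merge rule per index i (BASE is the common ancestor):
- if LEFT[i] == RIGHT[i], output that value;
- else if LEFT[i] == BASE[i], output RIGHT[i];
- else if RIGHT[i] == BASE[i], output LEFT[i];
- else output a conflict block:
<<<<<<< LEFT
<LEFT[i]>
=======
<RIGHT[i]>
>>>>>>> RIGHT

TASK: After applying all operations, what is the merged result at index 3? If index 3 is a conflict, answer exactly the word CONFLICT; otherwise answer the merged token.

Answer: golf

Derivation:
Final LEFT:  [foxtrot, charlie, charlie, golf]
Final RIGHT: [foxtrot, echo, alpha, delta]
i=0: L=foxtrot R=foxtrot -> agree -> foxtrot
i=1: BASE=delta L=charlie R=echo all differ -> CONFLICT
i=2: L=charlie=BASE, R=alpha -> take RIGHT -> alpha
i=3: L=golf, R=delta=BASE -> take LEFT -> golf
Index 3 -> golf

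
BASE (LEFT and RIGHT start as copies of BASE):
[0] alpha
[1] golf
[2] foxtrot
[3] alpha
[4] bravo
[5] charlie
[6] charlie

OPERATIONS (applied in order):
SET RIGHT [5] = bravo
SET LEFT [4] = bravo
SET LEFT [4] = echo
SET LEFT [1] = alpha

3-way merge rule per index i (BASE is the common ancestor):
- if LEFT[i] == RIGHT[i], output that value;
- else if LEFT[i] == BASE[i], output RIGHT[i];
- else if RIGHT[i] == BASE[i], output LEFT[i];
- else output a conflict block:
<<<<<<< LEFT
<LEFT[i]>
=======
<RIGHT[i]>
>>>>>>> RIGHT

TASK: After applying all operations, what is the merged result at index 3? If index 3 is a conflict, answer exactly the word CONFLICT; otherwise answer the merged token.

Final LEFT:  [alpha, alpha, foxtrot, alpha, echo, charlie, charlie]
Final RIGHT: [alpha, golf, foxtrot, alpha, bravo, bravo, charlie]
i=0: L=alpha R=alpha -> agree -> alpha
i=1: L=alpha, R=golf=BASE -> take LEFT -> alpha
i=2: L=foxtrot R=foxtrot -> agree -> foxtrot
i=3: L=alpha R=alpha -> agree -> alpha
i=4: L=echo, R=bravo=BASE -> take LEFT -> echo
i=5: L=charlie=BASE, R=bravo -> take RIGHT -> bravo
i=6: L=charlie R=charlie -> agree -> charlie
Index 3 -> alpha

Answer: alpha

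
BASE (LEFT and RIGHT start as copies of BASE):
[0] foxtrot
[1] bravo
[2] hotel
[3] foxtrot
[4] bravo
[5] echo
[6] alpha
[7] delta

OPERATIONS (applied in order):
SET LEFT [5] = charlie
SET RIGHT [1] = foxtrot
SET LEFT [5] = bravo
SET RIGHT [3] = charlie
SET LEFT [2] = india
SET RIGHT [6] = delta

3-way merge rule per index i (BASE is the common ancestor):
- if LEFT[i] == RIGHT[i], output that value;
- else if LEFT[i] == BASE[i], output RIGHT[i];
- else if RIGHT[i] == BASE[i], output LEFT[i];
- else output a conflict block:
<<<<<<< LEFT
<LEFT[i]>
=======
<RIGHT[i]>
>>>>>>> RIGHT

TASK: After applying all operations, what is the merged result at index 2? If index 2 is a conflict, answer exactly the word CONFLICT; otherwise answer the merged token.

Answer: india

Derivation:
Final LEFT:  [foxtrot, bravo, india, foxtrot, bravo, bravo, alpha, delta]
Final RIGHT: [foxtrot, foxtrot, hotel, charlie, bravo, echo, delta, delta]
i=0: L=foxtrot R=foxtrot -> agree -> foxtrot
i=1: L=bravo=BASE, R=foxtrot -> take RIGHT -> foxtrot
i=2: L=india, R=hotel=BASE -> take LEFT -> india
i=3: L=foxtrot=BASE, R=charlie -> take RIGHT -> charlie
i=4: L=bravo R=bravo -> agree -> bravo
i=5: L=bravo, R=echo=BASE -> take LEFT -> bravo
i=6: L=alpha=BASE, R=delta -> take RIGHT -> delta
i=7: L=delta R=delta -> agree -> delta
Index 2 -> india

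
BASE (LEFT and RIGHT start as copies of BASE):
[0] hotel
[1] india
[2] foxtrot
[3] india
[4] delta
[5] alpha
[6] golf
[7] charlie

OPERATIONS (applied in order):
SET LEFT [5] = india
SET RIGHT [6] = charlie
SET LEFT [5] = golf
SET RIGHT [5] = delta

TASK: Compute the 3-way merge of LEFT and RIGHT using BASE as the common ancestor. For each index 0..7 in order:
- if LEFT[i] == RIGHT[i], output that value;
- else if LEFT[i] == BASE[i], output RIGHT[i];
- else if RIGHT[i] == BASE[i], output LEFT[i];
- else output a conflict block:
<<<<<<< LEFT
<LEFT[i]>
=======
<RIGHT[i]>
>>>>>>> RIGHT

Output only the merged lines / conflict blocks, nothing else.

Final LEFT:  [hotel, india, foxtrot, india, delta, golf, golf, charlie]
Final RIGHT: [hotel, india, foxtrot, india, delta, delta, charlie, charlie]
i=0: L=hotel R=hotel -> agree -> hotel
i=1: L=india R=india -> agree -> india
i=2: L=foxtrot R=foxtrot -> agree -> foxtrot
i=3: L=india R=india -> agree -> india
i=4: L=delta R=delta -> agree -> delta
i=5: BASE=alpha L=golf R=delta all differ -> CONFLICT
i=6: L=golf=BASE, R=charlie -> take RIGHT -> charlie
i=7: L=charlie R=charlie -> agree -> charlie

Answer: hotel
india
foxtrot
india
delta
<<<<<<< LEFT
golf
=======
delta
>>>>>>> RIGHT
charlie
charlie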